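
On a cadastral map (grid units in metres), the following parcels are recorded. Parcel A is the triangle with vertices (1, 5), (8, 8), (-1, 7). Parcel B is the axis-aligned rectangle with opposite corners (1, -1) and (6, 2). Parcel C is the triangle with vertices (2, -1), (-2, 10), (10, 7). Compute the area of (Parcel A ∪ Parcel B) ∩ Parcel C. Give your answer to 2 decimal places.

|Parcel A ∪ Parcel B| = 25.
|(Parcel A ∪ Parcel B) ∩ Parcel C| = 15.96.

15.96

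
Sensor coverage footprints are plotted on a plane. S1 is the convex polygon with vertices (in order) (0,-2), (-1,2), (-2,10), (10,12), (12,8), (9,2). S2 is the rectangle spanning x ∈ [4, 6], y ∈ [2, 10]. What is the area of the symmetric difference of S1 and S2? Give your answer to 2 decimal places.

|S1| = 131, |S2| = 16, |S1∩S2| = 16.
|S1 △ S2| = |S1| + |S2| − 2·|S1∩S2| = 131 + 16 − 32 = 115.00.

115.00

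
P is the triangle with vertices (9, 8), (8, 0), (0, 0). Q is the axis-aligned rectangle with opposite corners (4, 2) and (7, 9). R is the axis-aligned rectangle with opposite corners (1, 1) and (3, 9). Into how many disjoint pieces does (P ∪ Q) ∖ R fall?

(P ∪ Q) ∖ R is a single connected region.

1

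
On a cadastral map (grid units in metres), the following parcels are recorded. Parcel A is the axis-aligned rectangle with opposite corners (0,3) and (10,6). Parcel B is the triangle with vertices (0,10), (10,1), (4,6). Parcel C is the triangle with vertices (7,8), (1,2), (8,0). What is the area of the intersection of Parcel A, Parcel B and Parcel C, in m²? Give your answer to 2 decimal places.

The intersection is the polygon with vertices (7.606,3.155), (7.625,3), (7.6,3), (4.545,5.545), (4.737,5.737).
By the shoelace formula its area is 0.77.

0.77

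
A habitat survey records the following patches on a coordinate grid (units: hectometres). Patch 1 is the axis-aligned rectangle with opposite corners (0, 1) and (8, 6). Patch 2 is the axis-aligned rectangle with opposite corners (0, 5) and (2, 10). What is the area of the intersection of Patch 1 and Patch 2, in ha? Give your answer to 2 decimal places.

|Patch 1∩Patch 2|: x∈[0,2], y∈[5,6] → 2·1 = 2.

2.00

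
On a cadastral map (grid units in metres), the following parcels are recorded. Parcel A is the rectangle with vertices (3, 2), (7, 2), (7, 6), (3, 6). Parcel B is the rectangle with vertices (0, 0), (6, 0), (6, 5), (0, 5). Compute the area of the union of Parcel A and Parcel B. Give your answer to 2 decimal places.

By inclusion–exclusion:
Individual areas: |Parcel A| = 16, |Parcel B| = 30.
|Parcel A∩Parcel B|: x∈[3,6], y∈[2,5] → 3·3 = 9.
|Parcel A ∪ Parcel B| = 46 − 9 = 37.00.

37.00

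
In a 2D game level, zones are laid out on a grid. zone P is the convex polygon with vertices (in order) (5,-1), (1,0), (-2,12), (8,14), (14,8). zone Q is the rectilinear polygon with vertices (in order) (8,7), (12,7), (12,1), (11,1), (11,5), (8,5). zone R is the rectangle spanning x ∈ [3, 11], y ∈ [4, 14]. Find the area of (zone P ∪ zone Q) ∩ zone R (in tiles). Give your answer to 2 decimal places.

|zone P ∪ zone Q| = 153.
|(zone P ∪ zone Q) ∩ zone R| = 72.50.

72.50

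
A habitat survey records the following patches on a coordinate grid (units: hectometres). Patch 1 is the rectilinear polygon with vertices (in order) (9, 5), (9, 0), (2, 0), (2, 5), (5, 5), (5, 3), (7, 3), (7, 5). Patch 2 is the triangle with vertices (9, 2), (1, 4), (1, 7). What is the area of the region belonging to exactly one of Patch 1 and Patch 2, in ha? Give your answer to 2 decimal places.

31.15

|Patch 1| = 31, |Patch 2| = 12, |Patch 1∩Patch 2| = 5.925.
|Patch 1 △ Patch 2| = |Patch 1| + |Patch 2| − 2·|Patch 1∩Patch 2| = 31 + 12 − 11.85 = 31.15.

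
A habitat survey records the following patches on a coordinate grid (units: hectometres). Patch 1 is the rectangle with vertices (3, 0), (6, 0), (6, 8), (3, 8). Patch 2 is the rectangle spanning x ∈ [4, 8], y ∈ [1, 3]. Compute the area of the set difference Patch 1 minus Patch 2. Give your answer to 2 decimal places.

20.00

|Patch 1∩Patch 2|: x∈[4,6], y∈[1,3] → 2·2 = 4.
|Patch 1| = 24.
|Patch 1 ∖ Patch 2| = |Patch 1| − |Patch 1∩Patch 2| = 24 − 4 = 20.00.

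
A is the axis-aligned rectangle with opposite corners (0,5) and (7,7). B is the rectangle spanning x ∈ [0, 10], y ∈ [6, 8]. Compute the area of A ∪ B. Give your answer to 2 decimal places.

27.00

By inclusion–exclusion:
Individual areas: |A| = 14, |B| = 20.
|A∩B|: x∈[0,7], y∈[6,7] → 7·1 = 7.
|A ∪ B| = 34 − 7 = 27.00.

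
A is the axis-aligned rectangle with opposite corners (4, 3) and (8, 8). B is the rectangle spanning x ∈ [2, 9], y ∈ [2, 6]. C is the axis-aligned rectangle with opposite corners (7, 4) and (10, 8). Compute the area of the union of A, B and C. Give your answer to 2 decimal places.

By inclusion–exclusion:
Individual areas: |A| = 20, |B| = 28, |C| = 12.
|A∩B|: x∈[4,8], y∈[3,6] → 4·3 = 12.
|A∩C|: x∈[7,8], y∈[4,8] → 1·4 = 4.
|B∩C|: x∈[7,9], y∈[4,6] → 2·2 = 4.
|A∩B∩C| = 2.
|A ∪ B ∪ C| = 60 − 20 + 2 = 42.00.

42.00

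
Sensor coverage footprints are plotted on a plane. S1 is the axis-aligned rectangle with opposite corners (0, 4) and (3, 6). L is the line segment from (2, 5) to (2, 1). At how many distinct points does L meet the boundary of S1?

1

The segment meets the boundary at (2,4).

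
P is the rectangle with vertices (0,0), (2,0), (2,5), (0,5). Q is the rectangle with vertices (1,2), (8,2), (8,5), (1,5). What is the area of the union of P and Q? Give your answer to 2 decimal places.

By inclusion–exclusion:
Individual areas: |P| = 10, |Q| = 21.
|P∩Q|: x∈[1,2], y∈[2,5] → 1·3 = 3.
|P ∪ Q| = 31 − 3 = 28.00.

28.00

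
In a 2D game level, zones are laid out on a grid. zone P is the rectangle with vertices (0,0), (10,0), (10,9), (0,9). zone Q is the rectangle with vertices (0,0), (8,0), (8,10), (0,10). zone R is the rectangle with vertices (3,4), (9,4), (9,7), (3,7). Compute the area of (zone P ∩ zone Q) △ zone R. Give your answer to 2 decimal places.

|zone P ∩ zone Q| = 72.
|(zone P ∩ zone Q) ∩ zone R| = 15.
|(zone P ∩ zone Q) △ zone R| = 72 + 18 − 30 = 60.00.

60.00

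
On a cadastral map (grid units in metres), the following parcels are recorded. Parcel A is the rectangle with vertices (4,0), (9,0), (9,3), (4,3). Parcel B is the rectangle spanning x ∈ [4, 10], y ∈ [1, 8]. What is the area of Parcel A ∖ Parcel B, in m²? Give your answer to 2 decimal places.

5.00

|Parcel A∩Parcel B|: x∈[4,9], y∈[1,3] → 5·2 = 10.
|Parcel A| = 15.
|Parcel A ∖ Parcel B| = |Parcel A| − |Parcel A∩Parcel B| = 15 − 10 = 5.00.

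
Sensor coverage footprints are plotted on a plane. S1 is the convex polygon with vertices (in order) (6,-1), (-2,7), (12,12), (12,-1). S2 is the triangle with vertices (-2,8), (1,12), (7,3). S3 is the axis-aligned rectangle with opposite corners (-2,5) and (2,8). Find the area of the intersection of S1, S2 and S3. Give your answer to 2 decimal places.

The intersection is the polygon with vertices (-0.904,7.391), (0.8,8), (2,8), (2,5.778).
By the shoelace formula its area is 3.59.

3.59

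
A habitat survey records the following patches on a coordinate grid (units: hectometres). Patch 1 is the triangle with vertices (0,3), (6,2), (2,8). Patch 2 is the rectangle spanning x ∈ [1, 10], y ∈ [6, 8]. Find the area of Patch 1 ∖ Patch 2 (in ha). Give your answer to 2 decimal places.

13.87

|Patch 1| = 16, |Patch 1∩Patch 2| = 2.1333.
|Patch 1 ∖ Patch 2| = |Patch 1| − |Patch 1∩Patch 2| = 16 − 2.1333 = 13.87.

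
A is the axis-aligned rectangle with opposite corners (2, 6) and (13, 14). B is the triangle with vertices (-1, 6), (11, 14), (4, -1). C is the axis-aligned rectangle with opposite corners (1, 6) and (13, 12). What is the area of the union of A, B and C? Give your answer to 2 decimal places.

124.27

By inclusion–exclusion:
Individual areas: |A| = 88, |B| = 62, |C| = 72.
|A∩B| = 30.0667.
|A∩C|: x∈[2,13], y∈[6,12] → 11·6 = 66.
|B∩C| = 29.6667.
|A∩B∩C| = 28.
|A ∪ B ∪ C| = 222 − 125.7333 + 28 = 124.27.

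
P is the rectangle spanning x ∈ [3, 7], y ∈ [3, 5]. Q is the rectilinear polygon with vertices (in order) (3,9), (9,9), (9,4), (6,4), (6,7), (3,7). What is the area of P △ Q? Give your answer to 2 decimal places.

|P| = 8, |Q| = 21, |P∩Q| = 1.
|P △ Q| = |P| + |Q| − 2·|P∩Q| = 8 + 21 − 2 = 27.00.

27.00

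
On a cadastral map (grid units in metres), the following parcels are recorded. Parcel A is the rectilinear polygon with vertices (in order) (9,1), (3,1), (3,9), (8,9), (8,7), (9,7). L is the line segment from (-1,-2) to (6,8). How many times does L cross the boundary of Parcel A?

The segment meets the boundary at (3,3.714).

1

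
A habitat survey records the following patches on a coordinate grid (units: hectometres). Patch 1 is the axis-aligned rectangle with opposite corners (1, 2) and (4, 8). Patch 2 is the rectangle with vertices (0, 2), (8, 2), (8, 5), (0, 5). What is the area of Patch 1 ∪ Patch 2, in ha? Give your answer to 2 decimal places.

By inclusion–exclusion:
Individual areas: |Patch 1| = 18, |Patch 2| = 24.
|Patch 1∩Patch 2|: x∈[1,4], y∈[2,5] → 3·3 = 9.
|Patch 1 ∪ Patch 2| = 42 − 9 = 33.00.

33.00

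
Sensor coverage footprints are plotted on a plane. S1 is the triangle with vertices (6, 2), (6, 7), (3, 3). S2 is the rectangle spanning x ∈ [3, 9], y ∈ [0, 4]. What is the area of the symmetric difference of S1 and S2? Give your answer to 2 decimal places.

23.25

|S1| = 7.5, |S2| = 24, |S1∩S2| = 4.125.
|S1 △ S2| = |S1| + |S2| − 2·|S1∩S2| = 7.5 + 24 − 8.25 = 23.25.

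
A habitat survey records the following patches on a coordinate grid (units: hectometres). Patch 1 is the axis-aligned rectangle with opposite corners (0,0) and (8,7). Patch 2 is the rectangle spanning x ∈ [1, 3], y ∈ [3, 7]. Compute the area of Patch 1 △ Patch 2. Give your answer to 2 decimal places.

48.00

|Patch 1∩Patch 2|: x∈[1,3], y∈[3,7] → 2·4 = 8.
|Patch 1 △ Patch 2| = |Patch 1| + |Patch 2| − 2·|Patch 1∩Patch 2| = 56 + 8 − 16 = 48.00.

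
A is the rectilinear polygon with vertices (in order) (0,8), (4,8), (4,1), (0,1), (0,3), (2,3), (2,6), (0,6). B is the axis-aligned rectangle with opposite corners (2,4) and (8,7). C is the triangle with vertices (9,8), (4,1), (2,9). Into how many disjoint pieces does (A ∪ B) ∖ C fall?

2

(A ∪ B) ∖ C splits into 2 disjoint pieces (area 2.4143, area 15.875).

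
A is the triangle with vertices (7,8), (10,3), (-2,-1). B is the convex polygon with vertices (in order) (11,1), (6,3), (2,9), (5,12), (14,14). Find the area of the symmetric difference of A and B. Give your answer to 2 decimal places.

94.69

|A| = 36, |B| = 92, |A∩B| = 16.6545.
|A △ B| = |A| + |B| − 2·|A∩B| = 36 + 92 − 33.3091 = 94.69.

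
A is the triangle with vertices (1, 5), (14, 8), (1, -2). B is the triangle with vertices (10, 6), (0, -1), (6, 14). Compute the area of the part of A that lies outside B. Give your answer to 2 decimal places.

19.76

|A| = 45.5, |A∩B| = 25.7371.
|A ∖ B| = |A| − |A∩B| = 45.5 − 25.7371 = 19.76.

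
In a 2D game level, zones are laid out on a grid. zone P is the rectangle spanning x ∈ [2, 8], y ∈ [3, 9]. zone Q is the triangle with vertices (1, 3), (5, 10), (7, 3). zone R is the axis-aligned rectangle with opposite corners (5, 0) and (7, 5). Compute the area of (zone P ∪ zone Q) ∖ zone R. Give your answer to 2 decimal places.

33.30

|zone P ∪ zone Q| = 37.3036.
|(zone P ∪ zone Q) ∩ zone R| = 4.
|(zone P ∪ zone Q) ∖ zone R| = 37.3036 − 4 = 33.30.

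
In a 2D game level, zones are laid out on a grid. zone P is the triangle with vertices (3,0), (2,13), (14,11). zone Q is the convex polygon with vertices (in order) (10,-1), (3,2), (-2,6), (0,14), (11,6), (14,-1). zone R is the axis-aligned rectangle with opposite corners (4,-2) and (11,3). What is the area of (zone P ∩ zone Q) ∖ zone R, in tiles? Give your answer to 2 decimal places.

|zone P ∩ zone Q| = 44.5569.
|(zone P ∩ zone Q) ∩ zone R| = 1.8857.
|(zone P ∩ zone Q) ∖ zone R| = 44.5569 − 1.8857 = 42.67.

42.67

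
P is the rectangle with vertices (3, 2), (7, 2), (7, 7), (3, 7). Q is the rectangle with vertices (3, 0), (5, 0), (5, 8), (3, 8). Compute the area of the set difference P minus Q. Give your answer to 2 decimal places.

10.00

|P∩Q|: x∈[3,5], y∈[2,7] → 2·5 = 10.
|P| = 20.
|P ∖ Q| = |P| − |P∩Q| = 20 − 10 = 10.00.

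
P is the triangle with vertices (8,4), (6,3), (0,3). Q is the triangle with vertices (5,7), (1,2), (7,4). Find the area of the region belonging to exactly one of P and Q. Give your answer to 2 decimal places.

|P| = 3, |Q| = 11, |P∩Q| = 1.375.
|P △ Q| = |P| + |Q| − 2·|P∩Q| = 3 + 11 − 2.75 = 11.25.

11.25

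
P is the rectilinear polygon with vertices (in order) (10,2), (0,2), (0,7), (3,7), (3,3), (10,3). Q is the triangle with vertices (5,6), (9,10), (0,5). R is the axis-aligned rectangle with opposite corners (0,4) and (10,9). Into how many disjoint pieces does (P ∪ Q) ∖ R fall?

2

(P ∪ Q) ∖ R splits into 2 disjoint pieces (area 13, area 0.4).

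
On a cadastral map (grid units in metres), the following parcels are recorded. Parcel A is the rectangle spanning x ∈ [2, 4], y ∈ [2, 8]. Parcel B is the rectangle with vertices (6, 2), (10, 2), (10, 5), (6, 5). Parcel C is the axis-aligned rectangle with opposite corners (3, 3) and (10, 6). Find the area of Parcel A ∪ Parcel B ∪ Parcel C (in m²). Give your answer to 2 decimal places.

34.00

By inclusion–exclusion:
Individual areas: |Parcel A| = 12, |Parcel B| = 12, |Parcel C| = 21.
|Parcel A∩Parcel B| = 0 (no overlap).
|Parcel A∩Parcel C|: x∈[3,4], y∈[3,6] → 1·3 = 3.
|Parcel B∩Parcel C|: x∈[6,10], y∈[3,5] → 4·2 = 8.
|Parcel A∩Parcel B∩Parcel C| = 0.
|Parcel A ∪ Parcel B ∪ Parcel C| = 45 − 11 + 0 = 34.00.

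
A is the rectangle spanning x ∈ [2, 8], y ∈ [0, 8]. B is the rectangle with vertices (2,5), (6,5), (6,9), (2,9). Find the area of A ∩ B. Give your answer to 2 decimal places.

12.00

|A∩B|: x∈[2,6], y∈[5,8] → 4·3 = 12.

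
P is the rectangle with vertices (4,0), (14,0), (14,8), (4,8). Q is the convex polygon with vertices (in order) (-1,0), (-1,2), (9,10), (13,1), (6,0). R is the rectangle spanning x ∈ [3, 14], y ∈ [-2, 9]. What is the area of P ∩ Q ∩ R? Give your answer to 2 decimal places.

The intersection is the polygon with vertices (13,1), (6,0), (4,0), (4,6), (6.5,8), (9.889,8).
By the shoelace formula its area is 55.11.

55.11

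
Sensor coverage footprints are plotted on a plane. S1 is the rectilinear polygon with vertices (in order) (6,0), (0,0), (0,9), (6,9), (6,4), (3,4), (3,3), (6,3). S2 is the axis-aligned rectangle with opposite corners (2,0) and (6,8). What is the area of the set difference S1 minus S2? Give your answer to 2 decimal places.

22.00

|S1| = 51, |S1∩S2| = 29.
|S1 ∖ S2| = |S1| − |S1∩S2| = 51 − 29 = 22.00.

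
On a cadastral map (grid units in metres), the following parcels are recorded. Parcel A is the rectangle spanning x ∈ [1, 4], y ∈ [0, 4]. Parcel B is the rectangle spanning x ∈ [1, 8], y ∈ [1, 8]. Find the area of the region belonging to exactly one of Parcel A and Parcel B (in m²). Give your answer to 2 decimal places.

43.00

|Parcel A∩Parcel B|: x∈[1,4], y∈[1,4] → 3·3 = 9.
|Parcel A △ Parcel B| = |Parcel A| + |Parcel B| − 2·|Parcel A∩Parcel B| = 12 + 49 − 18 = 43.00.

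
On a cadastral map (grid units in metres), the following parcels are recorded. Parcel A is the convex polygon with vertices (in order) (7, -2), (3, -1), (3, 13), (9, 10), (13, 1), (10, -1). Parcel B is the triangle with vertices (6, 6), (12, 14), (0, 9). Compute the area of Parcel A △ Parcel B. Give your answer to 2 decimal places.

|Parcel A| = 101.5, |Parcel B| = 33, |Parcel A∩Parcel B| = 20.625.
|Parcel A △ Parcel B| = |Parcel A| + |Parcel B| − 2·|Parcel A∩Parcel B| = 101.5 + 33 − 41.25 = 93.25.

93.25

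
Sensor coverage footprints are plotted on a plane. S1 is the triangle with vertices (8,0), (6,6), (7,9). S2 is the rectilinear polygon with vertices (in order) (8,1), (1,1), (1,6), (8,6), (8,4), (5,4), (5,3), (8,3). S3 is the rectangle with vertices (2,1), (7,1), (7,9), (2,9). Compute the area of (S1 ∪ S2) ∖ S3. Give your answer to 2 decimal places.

|S1 ∪ S2| = 34.8889.
|(S1 ∪ S2) ∩ S3| = 24.6667.
|(S1 ∪ S2) ∖ S3| = 34.8889 − 24.6667 = 10.22.

10.22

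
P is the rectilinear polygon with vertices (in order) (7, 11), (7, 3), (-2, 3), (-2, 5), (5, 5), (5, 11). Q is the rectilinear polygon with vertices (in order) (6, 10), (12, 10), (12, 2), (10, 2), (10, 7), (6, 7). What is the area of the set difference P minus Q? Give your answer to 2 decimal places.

|P| = 30, |P∩Q| = 3.
|P ∖ Q| = |P| − |P∩Q| = 30 − 3 = 27.00.

27.00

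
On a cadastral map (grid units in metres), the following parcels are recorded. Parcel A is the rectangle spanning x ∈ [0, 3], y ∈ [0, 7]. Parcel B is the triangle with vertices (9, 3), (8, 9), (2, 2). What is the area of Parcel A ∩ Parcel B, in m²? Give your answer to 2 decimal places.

0.51

The intersection is the polygon with vertices (3,2.143), (2,2), (3,3.167).
By the shoelace formula its area is 0.51.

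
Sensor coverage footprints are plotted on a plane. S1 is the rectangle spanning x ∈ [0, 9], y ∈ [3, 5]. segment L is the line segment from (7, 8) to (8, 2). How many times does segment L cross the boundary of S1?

2

The segment meets the boundary at (7.833,3), (7.5,5).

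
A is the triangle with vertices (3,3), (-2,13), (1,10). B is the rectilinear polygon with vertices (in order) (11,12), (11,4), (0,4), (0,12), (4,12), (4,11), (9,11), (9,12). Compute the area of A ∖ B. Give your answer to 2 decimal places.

|A| = 7.5, |A∩B| = 5.3929.
|A ∖ B| = |A| − |A∩B| = 7.5 − 5.3929 = 2.11.

2.11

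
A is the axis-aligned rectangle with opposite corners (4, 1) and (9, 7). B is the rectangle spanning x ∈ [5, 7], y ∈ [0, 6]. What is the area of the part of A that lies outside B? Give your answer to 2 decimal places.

20.00

|A∩B|: x∈[5,7], y∈[1,6] → 2·5 = 10.
|A| = 30.
|A ∖ B| = |A| − |A∩B| = 30 − 10 = 20.00.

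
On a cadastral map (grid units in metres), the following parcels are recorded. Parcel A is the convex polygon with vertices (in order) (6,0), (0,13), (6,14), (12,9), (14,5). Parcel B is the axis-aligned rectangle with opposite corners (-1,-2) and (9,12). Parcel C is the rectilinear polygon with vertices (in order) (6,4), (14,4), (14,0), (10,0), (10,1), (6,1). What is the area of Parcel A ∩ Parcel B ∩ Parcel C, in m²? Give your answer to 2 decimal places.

8.39

The intersection is the polygon with vertices (9,1.875), (7.6,1), (6,1), (6,4), (9,4).
By the shoelace formula its area is 8.39.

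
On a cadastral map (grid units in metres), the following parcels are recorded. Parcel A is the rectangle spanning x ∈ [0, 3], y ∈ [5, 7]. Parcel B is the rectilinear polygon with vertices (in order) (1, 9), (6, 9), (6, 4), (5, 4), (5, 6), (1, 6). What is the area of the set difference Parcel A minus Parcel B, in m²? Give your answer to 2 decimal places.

4.00

|Parcel A| = 6, |Parcel A∩Parcel B| = 2.
|Parcel A ∖ Parcel B| = |Parcel A| − |Parcel A∩Parcel B| = 6 − 2 = 4.00.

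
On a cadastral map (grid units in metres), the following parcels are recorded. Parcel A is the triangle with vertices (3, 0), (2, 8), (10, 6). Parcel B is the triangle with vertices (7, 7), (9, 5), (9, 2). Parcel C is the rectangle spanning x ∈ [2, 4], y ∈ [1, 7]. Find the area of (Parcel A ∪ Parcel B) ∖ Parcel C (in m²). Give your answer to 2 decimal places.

|Parcel A ∪ Parcel B| = 32.4934.
|(Parcel A ∪ Parcel B) ∩ Parcel C| = 9.
|(Parcel A ∪ Parcel B) ∖ Parcel C| = 32.4934 − 9 = 23.49.

23.49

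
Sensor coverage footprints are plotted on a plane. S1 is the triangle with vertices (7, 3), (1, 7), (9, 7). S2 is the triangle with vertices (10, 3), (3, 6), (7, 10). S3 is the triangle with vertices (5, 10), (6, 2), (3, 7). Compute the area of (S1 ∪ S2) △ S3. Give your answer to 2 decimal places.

24.03

|S1 ∪ S2| = 25.6865.
|(S1 ∪ S2) ∩ S3| = 5.5783.
|(S1 ∪ S2) △ S3| = 25.6865 + 9.5 − 11.1566 = 24.03.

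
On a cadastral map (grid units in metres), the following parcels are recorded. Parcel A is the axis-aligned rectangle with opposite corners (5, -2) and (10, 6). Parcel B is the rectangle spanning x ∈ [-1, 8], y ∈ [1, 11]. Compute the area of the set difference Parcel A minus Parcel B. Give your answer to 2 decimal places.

|Parcel A∩Parcel B|: x∈[5,8], y∈[1,6] → 3·5 = 15.
|Parcel A| = 40.
|Parcel A ∖ Parcel B| = |Parcel A| − |Parcel A∩Parcel B| = 40 − 15 = 25.00.

25.00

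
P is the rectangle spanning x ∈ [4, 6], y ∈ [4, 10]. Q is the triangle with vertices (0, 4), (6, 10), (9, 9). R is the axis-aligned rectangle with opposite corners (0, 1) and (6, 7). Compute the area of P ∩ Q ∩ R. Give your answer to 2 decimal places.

The intersection is the polygon with vertices (4,6.222), (4,7), (5.4,7).
By the shoelace formula its area is 0.54.

0.54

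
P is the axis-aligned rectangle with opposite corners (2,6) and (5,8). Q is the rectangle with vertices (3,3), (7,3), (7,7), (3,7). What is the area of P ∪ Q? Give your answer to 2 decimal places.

By inclusion–exclusion:
Individual areas: |P| = 6, |Q| = 16.
|P∩Q|: x∈[3,5], y∈[6,7] → 2·1 = 2.
|P ∪ Q| = 22 − 2 = 20.00.

20.00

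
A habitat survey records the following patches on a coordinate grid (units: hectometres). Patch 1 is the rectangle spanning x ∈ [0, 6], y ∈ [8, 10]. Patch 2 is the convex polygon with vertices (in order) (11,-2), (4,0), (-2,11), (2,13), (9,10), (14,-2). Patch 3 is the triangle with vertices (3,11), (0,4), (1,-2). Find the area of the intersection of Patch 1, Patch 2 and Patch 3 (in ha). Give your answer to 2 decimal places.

The intersection is the polygon with vertices (2.846,10), (2.538,8), (1.714,8), (2.571,10).
By the shoelace formula its area is 1.10.

1.10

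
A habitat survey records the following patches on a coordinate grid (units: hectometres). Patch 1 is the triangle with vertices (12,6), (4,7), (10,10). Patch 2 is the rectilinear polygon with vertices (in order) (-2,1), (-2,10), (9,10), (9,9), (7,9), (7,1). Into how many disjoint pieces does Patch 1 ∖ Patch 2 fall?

1

Patch 1 ∖ Patch 2 is a single connected region.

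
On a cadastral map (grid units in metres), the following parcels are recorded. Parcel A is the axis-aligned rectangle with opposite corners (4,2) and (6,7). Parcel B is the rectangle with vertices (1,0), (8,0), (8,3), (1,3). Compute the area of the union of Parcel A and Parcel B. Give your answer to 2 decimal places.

By inclusion–exclusion:
Individual areas: |Parcel A| = 10, |Parcel B| = 21.
|Parcel A∩Parcel B|: x∈[4,6], y∈[2,3] → 2·1 = 2.
|Parcel A ∪ Parcel B| = 31 − 2 = 29.00.

29.00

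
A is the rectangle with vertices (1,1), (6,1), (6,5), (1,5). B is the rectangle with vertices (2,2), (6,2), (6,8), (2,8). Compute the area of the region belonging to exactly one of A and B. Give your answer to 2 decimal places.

|A∩B|: x∈[2,6], y∈[2,5] → 4·3 = 12.
|A △ B| = |A| + |B| − 2·|A∩B| = 20 + 24 − 24 = 20.00.

20.00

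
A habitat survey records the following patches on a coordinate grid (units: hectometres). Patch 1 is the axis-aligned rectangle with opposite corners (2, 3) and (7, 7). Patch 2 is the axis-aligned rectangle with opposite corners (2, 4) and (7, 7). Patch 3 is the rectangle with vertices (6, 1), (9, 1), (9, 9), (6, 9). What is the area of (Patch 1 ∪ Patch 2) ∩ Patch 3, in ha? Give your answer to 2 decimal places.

The region (Patch 1 ∪ Patch 2) ∩ Patch 3 is the polygon with vertices (6,3), (6,7), (7,7), (7,4), (7,3).
By the shoelace formula its area is 4.00.

4.00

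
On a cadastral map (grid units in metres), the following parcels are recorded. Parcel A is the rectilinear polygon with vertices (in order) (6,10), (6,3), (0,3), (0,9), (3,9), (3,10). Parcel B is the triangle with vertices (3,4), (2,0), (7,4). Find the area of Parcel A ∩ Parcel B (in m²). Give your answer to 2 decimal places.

The intersection is the polygon with vertices (6,3.2), (5.75,3), (2.75,3), (3,4), (6,4).
By the shoelace formula its area is 3.10.

3.10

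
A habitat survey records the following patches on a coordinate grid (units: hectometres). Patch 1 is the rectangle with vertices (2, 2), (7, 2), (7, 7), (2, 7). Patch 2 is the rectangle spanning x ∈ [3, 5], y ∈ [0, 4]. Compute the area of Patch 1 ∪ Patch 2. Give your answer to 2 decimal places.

By inclusion–exclusion:
Individual areas: |Patch 1| = 25, |Patch 2| = 8.
|Patch 1∩Patch 2|: x∈[3,5], y∈[2,4] → 2·2 = 4.
|Patch 1 ∪ Patch 2| = 33 − 4 = 29.00.

29.00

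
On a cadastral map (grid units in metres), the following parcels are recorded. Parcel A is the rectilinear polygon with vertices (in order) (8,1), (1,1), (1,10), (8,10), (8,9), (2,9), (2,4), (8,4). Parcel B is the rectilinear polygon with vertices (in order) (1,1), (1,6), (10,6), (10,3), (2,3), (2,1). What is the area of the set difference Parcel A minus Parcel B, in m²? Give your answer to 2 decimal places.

|Parcel A| = 33, |Parcel A∩Parcel B| = 11.
|Parcel A ∖ Parcel B| = |Parcel A| − |Parcel A∩Parcel B| = 33 − 11 = 22.00.

22.00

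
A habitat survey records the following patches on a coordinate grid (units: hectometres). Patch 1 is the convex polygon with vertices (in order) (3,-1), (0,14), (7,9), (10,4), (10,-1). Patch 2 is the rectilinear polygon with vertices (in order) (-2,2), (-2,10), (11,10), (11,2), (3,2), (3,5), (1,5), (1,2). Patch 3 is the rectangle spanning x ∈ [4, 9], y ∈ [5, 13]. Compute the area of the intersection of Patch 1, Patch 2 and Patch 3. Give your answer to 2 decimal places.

The intersection is the polygon with vertices (5.6,10), (7,9), (9,5.667), (9,5), (4,5), (4,10).
By the shoelace formula its area is 18.97.

18.97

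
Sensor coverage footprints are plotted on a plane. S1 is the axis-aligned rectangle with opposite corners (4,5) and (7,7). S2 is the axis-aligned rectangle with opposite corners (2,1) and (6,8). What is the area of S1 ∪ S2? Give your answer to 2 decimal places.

By inclusion–exclusion:
Individual areas: |S1| = 6, |S2| = 28.
|S1∩S2|: x∈[4,6], y∈[5,7] → 2·2 = 4.
|S1 ∪ S2| = 34 − 4 = 30.00.

30.00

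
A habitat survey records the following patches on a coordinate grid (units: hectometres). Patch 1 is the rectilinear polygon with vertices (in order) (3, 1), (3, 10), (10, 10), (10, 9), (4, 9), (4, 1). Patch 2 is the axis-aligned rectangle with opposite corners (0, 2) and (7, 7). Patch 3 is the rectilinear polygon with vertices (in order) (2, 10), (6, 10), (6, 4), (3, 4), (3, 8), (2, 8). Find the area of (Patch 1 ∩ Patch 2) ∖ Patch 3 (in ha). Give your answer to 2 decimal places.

2.00

|Patch 1 ∩ Patch 2| = 5.
|(Patch 1 ∩ Patch 2) ∩ Patch 3| = 3.
|(Patch 1 ∩ Patch 2) ∖ Patch 3| = 5 − 3 = 2.00.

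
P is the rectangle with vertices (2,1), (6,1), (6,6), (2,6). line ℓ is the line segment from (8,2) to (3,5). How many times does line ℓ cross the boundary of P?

The segment meets the boundary at (6,3.2).

1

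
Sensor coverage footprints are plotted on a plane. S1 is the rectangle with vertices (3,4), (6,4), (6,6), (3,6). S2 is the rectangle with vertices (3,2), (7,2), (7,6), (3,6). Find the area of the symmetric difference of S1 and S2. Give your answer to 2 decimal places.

10.00

|S1∩S2|: x∈[3,6], y∈[4,6] → 3·2 = 6.
|S1 △ S2| = |S1| + |S2| − 2·|S1∩S2| = 6 + 16 − 12 = 10.00.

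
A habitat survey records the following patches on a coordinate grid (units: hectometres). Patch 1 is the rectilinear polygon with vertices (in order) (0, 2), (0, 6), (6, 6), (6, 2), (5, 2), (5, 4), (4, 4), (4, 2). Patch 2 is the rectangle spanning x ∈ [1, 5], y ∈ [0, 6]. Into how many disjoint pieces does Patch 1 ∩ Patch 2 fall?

Patch 1 ∩ Patch 2 is a single connected region.

1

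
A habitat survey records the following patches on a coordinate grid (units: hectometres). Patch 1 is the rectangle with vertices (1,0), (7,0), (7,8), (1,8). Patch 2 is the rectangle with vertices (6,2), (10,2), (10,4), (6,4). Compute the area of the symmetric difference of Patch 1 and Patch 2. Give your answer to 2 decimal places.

|Patch 1∩Patch 2|: x∈[6,7], y∈[2,4] → 1·2 = 2.
|Patch 1 △ Patch 2| = |Patch 1| + |Patch 2| − 2·|Patch 1∩Patch 2| = 48 + 8 − 4 = 52.00.

52.00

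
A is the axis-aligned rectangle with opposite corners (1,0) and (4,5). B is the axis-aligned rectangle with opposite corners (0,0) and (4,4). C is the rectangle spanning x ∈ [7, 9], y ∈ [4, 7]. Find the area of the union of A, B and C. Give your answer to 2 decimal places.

By inclusion–exclusion:
Individual areas: |A| = 15, |B| = 16, |C| = 6.
|A∩B|: x∈[1,4], y∈[0,4] → 3·4 = 12.
|A∩C| = 0 (no overlap).
|B∩C| = 0 (no overlap).
|A∩B∩C| = 0.
|A ∪ B ∪ C| = 37 − 12 + 0 = 25.00.

25.00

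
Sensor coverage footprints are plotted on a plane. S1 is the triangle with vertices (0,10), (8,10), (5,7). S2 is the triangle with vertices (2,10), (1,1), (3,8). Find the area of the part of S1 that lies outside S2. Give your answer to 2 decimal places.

|S1| = 12, |S1∩S2| = 0.5893.
|S1 ∖ S2| = |S1| − |S1∩S2| = 12 − 0.5893 = 11.41.

11.41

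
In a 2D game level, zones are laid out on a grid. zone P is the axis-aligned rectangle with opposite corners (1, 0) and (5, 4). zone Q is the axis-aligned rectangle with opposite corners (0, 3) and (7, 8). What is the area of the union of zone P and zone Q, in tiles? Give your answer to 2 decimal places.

By inclusion–exclusion:
Individual areas: |zone P| = 16, |zone Q| = 35.
|zone P∩zone Q|: x∈[1,5], y∈[3,4] → 4·1 = 4.
|zone P ∪ zone Q| = 51 − 4 = 47.00.

47.00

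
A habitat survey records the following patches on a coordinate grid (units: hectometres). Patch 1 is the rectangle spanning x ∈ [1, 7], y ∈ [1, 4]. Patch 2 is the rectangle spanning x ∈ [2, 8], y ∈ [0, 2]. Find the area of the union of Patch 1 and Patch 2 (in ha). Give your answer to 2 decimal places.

25.00

By inclusion–exclusion:
Individual areas: |Patch 1| = 18, |Patch 2| = 12.
|Patch 1∩Patch 2|: x∈[2,7], y∈[1,2] → 5·1 = 5.
|Patch 1 ∪ Patch 2| = 30 − 5 = 25.00.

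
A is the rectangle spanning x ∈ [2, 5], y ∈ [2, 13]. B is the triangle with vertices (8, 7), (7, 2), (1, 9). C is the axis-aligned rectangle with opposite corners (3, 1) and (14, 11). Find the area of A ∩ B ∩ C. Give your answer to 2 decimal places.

5.29

The intersection is the polygon with vertices (3,6.667), (3,8.429), (5,7.857), (5,4.333).
By the shoelace formula its area is 5.29.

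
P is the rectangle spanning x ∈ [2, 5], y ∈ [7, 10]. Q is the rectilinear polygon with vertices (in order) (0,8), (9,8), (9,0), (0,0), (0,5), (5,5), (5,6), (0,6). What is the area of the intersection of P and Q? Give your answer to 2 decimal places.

The intersection is the polygon with vertices (5,7), (2,7), (2,8), (5,8).
By the shoelace formula its area is 3.00.

3.00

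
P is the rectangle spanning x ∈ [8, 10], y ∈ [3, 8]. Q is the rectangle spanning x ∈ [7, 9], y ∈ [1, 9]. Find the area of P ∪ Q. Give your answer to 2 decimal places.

By inclusion–exclusion:
Individual areas: |P| = 10, |Q| = 16.
|P∩Q|: x∈[8,9], y∈[3,8] → 1·5 = 5.
|P ∪ Q| = 26 − 5 = 21.00.

21.00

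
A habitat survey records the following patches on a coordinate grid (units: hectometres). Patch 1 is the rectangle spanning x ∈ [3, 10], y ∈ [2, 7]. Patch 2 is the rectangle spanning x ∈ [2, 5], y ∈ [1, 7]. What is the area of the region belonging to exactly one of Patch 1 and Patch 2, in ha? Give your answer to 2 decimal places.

|Patch 1∩Patch 2|: x∈[3,5], y∈[2,7] → 2·5 = 10.
|Patch 1 △ Patch 2| = |Patch 1| + |Patch 2| − 2·|Patch 1∩Patch 2| = 35 + 18 − 20 = 33.00.

33.00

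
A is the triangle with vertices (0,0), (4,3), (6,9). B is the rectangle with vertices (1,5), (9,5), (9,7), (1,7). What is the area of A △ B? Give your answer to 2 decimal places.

|A| = 9, |B| = 16, |A∩B| = 2.
|A △ B| = |A| + |B| − 2·|A∩B| = 9 + 16 − 4 = 21.00.

21.00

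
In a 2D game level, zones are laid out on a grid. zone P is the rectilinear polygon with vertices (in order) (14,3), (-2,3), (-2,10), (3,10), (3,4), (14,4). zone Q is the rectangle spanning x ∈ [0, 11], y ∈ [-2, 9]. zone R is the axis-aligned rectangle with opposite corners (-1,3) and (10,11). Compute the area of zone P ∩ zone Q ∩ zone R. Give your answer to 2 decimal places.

25.00

The intersection is the polygon with vertices (0,9), (3,9), (3,4), (10,4), (10,3), (0,3).
By the shoelace formula its area is 25.00.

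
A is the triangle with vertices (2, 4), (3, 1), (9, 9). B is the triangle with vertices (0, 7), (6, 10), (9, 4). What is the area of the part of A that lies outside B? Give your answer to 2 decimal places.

|A| = 13, |A∩B| = 3.5766.
|A ∖ B| = |A| − |A∩B| = 13 − 3.5766 = 9.42.

9.42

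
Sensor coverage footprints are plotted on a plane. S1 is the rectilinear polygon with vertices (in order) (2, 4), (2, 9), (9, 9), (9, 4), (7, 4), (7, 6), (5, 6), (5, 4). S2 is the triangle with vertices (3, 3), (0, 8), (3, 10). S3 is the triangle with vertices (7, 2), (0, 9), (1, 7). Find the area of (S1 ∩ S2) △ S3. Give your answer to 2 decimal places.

|S1 ∩ S2| = 4.8667.
|(S1 ∩ S2) ∩ S3| = 0.75.
|(S1 ∩ S2) △ S3| = 4.8667 + 3.5 − 1.5 = 6.87.

6.87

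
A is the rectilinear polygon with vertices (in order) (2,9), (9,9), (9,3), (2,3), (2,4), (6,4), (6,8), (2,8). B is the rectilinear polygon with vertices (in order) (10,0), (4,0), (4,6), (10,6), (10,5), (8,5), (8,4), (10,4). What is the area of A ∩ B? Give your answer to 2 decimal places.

10.00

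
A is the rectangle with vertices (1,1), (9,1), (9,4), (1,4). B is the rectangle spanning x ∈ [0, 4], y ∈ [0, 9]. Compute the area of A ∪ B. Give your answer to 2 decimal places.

51.00

By inclusion–exclusion:
Individual areas: |A| = 24, |B| = 36.
|A∩B|: x∈[1,4], y∈[1,4] → 3·3 = 9.
|A ∪ B| = 60 − 9 = 51.00.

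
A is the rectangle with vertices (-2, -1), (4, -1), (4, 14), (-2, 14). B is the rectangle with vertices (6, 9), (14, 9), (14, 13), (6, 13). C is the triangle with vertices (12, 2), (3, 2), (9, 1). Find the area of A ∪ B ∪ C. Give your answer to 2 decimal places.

126.42

By inclusion–exclusion:
Individual areas: |A| = 90, |B| = 32, |C| = 4.5.
|A∩B| = 0 (no overlap).
|A∩C| = 0.0833.
|B∩C| = 0.
|A∩B∩C| = 0.
|A ∪ B ∪ C| = 126.5 − 0.0833 + 0 = 126.42.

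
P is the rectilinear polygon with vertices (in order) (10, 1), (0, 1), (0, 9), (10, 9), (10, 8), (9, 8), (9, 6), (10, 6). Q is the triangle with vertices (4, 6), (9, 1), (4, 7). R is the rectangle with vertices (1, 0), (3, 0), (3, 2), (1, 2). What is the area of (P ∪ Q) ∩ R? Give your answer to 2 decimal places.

2.00

The region (P ∪ Q) ∩ R is the polygon with vertices (1,1), (1,2), (3,2), (3,1).
By the shoelace formula its area is 2.00.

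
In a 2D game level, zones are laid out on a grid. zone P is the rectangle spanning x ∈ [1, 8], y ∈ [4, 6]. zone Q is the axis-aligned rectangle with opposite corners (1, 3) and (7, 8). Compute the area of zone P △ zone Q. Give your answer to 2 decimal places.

20.00

|zone P∩zone Q|: x∈[1,7], y∈[4,6] → 6·2 = 12.
|zone P △ zone Q| = |zone P| + |zone Q| − 2·|zone P∩zone Q| = 14 + 30 − 24 = 20.00.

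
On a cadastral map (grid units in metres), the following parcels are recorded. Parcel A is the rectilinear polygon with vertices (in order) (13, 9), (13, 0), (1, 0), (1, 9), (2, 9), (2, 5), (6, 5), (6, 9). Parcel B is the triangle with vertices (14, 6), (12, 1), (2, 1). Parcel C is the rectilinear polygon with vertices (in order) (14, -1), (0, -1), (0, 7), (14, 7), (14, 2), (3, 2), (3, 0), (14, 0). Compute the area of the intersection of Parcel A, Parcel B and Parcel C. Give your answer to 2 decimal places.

15.17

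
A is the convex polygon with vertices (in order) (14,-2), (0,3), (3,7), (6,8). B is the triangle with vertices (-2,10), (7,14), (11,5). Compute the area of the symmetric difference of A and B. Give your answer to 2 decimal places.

100.04

|A| = 54.5, |B| = 48.5, |A∩B| = 1.4778.
|A △ B| = |A| + |B| − 2·|A∩B| = 54.5 + 48.5 − 2.9556 = 100.04.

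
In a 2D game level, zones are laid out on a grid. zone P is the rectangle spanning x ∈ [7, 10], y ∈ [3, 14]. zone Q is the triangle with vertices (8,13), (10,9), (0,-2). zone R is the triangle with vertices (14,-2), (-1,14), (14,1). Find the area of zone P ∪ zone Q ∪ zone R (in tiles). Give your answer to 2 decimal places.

66.61

By inclusion–exclusion:
Individual areas: |zone P| = 33, |zone Q| = 31, |zone R| = 22.5.
|zone P∩zone Q| = 12.0125.
|zone P∩zone R| = 5.4479.
|zone Q∩zone R| = 2.9006.
|zone P∩zone Q∩zone R| = 0.4749.
|zone P ∪ zone Q ∪ zone R| = 86.5 − 20.361 + 0.4749 = 66.61.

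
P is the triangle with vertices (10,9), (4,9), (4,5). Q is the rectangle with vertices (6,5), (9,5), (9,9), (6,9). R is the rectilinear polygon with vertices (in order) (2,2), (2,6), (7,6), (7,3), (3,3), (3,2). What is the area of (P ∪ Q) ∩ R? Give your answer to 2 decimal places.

|P ∪ Q| = 19.
|(P ∪ Q) ∩ R| = 1.75.

1.75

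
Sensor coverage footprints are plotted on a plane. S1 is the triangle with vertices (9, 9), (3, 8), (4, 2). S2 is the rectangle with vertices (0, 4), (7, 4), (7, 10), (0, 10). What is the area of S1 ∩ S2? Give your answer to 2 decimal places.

The intersection is the polygon with vertices (3,8), (7,8.667), (7,6.2), (5.429,4), (3.667,4).
By the shoelace formula its area is 14.27.

14.27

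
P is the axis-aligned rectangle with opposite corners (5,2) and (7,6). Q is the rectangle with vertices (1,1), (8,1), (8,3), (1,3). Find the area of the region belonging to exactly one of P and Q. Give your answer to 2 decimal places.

|P∩Q|: x∈[5,7], y∈[2,3] → 2·1 = 2.
|P △ Q| = |P| + |Q| − 2·|P∩Q| = 8 + 14 − 4 = 18.00.

18.00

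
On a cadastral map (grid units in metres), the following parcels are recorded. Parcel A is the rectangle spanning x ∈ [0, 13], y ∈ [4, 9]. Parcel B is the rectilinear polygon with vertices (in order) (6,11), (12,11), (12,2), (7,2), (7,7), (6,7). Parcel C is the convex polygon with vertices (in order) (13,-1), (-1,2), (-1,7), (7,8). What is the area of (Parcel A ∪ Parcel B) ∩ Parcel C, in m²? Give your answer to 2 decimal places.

The region (Parcel A ∪ Parcel B) ∩ Parcel C is the polygon with vertices (7,2), (7,4), (0,4), (0,7.125), (7,8), (11,2).
By the shoelace formula its area is 36.94.

36.94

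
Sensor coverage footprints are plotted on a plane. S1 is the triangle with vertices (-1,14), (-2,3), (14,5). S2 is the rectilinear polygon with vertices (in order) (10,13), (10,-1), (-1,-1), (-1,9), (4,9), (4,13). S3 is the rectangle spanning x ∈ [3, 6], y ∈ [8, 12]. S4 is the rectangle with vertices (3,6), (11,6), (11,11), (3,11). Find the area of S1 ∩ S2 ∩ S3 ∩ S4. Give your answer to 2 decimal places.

The intersection is the polygon with vertices (4,11), (6,9.8), (6,8), (3,8), (3,9), (4,9).
By the shoelace formula its area is 5.80.

5.80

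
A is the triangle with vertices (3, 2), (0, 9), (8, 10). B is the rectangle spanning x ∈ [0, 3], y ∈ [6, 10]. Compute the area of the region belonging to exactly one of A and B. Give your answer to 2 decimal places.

26.23

|A| = 29.5, |B| = 12, |A∩B| = 7.6339.
|A △ B| = |A| + |B| − 2·|A∩B| = 29.5 + 12 − 15.2679 = 26.23.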